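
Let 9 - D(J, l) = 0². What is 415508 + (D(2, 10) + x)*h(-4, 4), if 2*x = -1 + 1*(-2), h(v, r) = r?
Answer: 415538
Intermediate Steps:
D(J, l) = 9 (D(J, l) = 9 - 1*0² = 9 - 1*0 = 9 + 0 = 9)
x = -3/2 (x = (-1 + 1*(-2))/2 = (-1 - 2)/2 = (½)*(-3) = -3/2 ≈ -1.5000)
415508 + (D(2, 10) + x)*h(-4, 4) = 415508 + (9 - 3/2)*4 = 415508 + (15/2)*4 = 415508 + 30 = 415538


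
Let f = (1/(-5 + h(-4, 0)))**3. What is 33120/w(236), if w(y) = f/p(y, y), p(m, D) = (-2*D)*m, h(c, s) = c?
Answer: 2689501916160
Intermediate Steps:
p(m, D) = -2*D*m
f = -1/729 (f = (1/(-5 - 4))**3 = (1/(-9))**3 = (-1/9)**3 = -1/729 ≈ -0.0013717)
w(y) = 1/(1458*y**2) (w(y) = -(-1/(2*y**2))/729 = -(-1)/(1458*y**2) = 1/(1458*y**2))
33120/w(236) = 33120/(((1/1458)/236**2)) = 33120/(((1/1458)*(1/55696))) = 33120/(1/81204768) = 33120*81204768 = 2689501916160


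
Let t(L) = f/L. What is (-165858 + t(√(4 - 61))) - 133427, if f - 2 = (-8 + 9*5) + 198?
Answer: -299285 - 79*I*√57/19 ≈ -2.9929e+5 - 31.391*I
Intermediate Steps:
f = 237 (f = 2 + ((-8 + 9*5) + 198) = 2 + ((-8 + 45) + 198) = 2 + (37 + 198) = 2 + 235 = 237)
t(L) = 237/L
(-165858 + t(√(4 - 61))) - 133427 = (-165858 + 237/(√(4 - 61))) - 133427 = (-165858 + 237/(√(-57))) - 133427 = (-165858 + 237/((I*√57))) - 133427 = (-165858 + 237*(-I*√57/57)) - 133427 = (-165858 - 79*I*√57/19) - 133427 = -299285 - 79*I*√57/19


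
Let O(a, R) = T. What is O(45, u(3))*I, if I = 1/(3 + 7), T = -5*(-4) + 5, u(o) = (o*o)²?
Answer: 5/2 ≈ 2.5000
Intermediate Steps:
u(o) = o⁴ (u(o) = (o²)² = o⁴)
T = 25 (T = 20 + 5 = 25)
O(a, R) = 25
I = ⅒ (I = 1/10 = ⅒ ≈ 0.10000)
O(45, u(3))*I = 25*(⅒) = 5/2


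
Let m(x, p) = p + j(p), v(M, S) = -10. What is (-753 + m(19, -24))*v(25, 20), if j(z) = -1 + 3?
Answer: 7750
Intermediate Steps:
j(z) = 2
m(x, p) = 2 + p (m(x, p) = p + 2 = 2 + p)
(-753 + m(19, -24))*v(25, 20) = (-753 + (2 - 24))*(-10) = (-753 - 22)*(-10) = -775*(-10) = 7750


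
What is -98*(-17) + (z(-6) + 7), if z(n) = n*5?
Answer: 1643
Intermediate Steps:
z(n) = 5*n
-98*(-17) + (z(-6) + 7) = -98*(-17) + (5*(-6) + 7) = 1666 + (-30 + 7) = 1666 - 23 = 1643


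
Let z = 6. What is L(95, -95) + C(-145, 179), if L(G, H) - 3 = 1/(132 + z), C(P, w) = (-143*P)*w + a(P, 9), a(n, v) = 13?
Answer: 512198179/138 ≈ 3.7116e+6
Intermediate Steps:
C(P, w) = 13 - 143*P*w (C(P, w) = (-143*P)*w + 13 = -143*P*w + 13 = 13 - 143*P*w)
L(G, H) = 415/138 (L(G, H) = 3 + 1/(132 + 6) = 3 + 1/138 = 415/138)
L(95, -95) + C(-145, 179) = 415/138 + (13 - 143*(-145)*179) = 415/138 + (13 + 3711565) = 415/138 + 3711578 = 512198179/138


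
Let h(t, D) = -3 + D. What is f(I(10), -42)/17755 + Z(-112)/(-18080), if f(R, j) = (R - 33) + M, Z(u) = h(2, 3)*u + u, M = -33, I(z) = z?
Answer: 12201/4012630 ≈ 0.0030406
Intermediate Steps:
Z(u) = u (Z(u) = (-3 + 3)*u + u = 0*u + u = 0 + u = u)
f(R, j) = -66 + R (f(R, j) = (R - 33) - 33 = (-33 + R) - 33 = -66 + R)
f(I(10), -42)/17755 + Z(-112)/(-18080) = (-66 + 10)/17755 - 112/(-18080) = -56*1/17755 - 112*(-1/18080) = -56/17755 + 7/1130 = 12201/4012630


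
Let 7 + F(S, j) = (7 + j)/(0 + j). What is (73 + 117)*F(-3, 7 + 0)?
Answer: -950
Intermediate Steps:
F(S, j) = -7 + (7 + j)/j (F(S, j) = -7 + (7 + j)/(0 + j) = -7 + (7 + j)/j)
(73 + 117)*F(-3, 7 + 0) = (73 + 117)*(-6 + 7/(7 + 0)) = 190*(-6 + 7/7) = 190*(-6 + 7*(⅐)) = 190*(-6 + 1) = 190*(-5) = -950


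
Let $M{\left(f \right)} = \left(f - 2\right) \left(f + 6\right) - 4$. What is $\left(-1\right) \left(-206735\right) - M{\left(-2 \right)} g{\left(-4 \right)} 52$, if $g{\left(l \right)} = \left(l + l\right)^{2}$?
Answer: $273295$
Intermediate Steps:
$g{\left(l \right)} = 4 l^{2}$ ($g{\left(l \right)} = \left(2 l\right)^{2} = 4 l^{2}$)
$M{\left(f \right)} = -4 + \left(-2 + f\right) \left(6 + f\right)$ ($M{\left(f \right)} = \left(-2 + f\right) \left(6 + f\right) - 4 = -4 + \left(-2 + f\right) \left(6 + f\right)$)
$\left(-1\right) \left(-206735\right) - M{\left(-2 \right)} g{\left(-4 \right)} 52 = \left(-1\right) \left(-206735\right) - \left(-16 + \left(-2\right)^{2} + 4 \left(-2\right)\right) 4 \left(-4\right)^{2} \cdot 52 = 206735 - \left(-16 + 4 - 8\right) 4 \cdot 16 \cdot 52 = 206735 - \left(-20\right) 64 \cdot 52 = 206735 - \left(-1280\right) 52 = 206735 - -66560 = 206735 + 66560 = 273295$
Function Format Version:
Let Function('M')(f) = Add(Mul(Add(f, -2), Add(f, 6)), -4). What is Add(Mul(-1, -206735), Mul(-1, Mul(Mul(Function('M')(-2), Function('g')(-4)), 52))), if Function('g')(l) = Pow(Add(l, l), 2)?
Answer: 273295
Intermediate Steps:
Function('g')(l) = Mul(4, Pow(l, 2)) (Function('g')(l) = Pow(Mul(2, l), 2) = Mul(4, Pow(l, 2)))
Function('M')(f) = Add(-4, Mul(Add(-2, f), Add(6, f))) (Function('M')(f) = Add(Mul(Add(-2, f), Add(6, f)), -4) = Add(-4, Mul(Add(-2, f), Add(6, f))))
Add(Mul(-1, -206735), Mul(-1, Mul(Mul(Function('M')(-2), Function('g')(-4)), 52))) = Add(Mul(-1, -206735), Mul(-1, Mul(Mul(Add(-16, Pow(-2, 2), Mul(4, -2)), Mul(4, Pow(-4, 2))), 52))) = Add(206735, Mul(-1, Mul(Mul(Add(-16, 4, -8), Mul(4, 16)), 52))) = Add(206735, Mul(-1, Mul(Mul(-20, 64), 52))) = Add(206735, Mul(-1, Mul(-1280, 52))) = Add(206735, Mul(-1, -66560)) = Add(206735, 66560) = 273295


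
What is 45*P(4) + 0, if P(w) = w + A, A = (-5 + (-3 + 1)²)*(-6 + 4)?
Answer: 270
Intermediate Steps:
A = 2 (A = (-5 + (-2)²)*(-2) = (-5 + 4)*(-2) = -1*(-2) = 2)
P(w) = 2 + w (P(w) = w + 2 = 2 + w)
45*P(4) + 0 = 45*(2 + 4) + 0 = 45*6 + 0 = 270 + 0 = 270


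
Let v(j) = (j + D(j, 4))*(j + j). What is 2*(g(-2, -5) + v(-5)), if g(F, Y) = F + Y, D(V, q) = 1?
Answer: 66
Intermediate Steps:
v(j) = 2*j*(1 + j) (v(j) = (j + 1)*(j + j) = (1 + j)*(2*j) = 2*j*(1 + j))
2*(g(-2, -5) + v(-5)) = 2*((-2 - 5) + 2*(-5)*(1 - 5)) = 2*(-7 + 2*(-5)*(-4)) = 2*(-7 + 40) = 2*33 = 66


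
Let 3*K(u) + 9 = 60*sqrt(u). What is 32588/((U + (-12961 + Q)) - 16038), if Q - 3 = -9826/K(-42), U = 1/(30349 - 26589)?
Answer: -224536575354388754880/199776395211719440489 - 90539929701376000*I*sqrt(42)/199776395211719440489 ≈ -1.1239 - 0.0029371*I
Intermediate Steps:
U = 1/3760 ≈ 0.00026596
K(u) = -3 + 20*sqrt(u) (K(u) = -3 + (60*sqrt(u))/3 = -3 + 20*sqrt(u))
Q = 3 - 9826/(-3 + 20*I*sqrt(42)) (Q = 3 - 9826/(-3 + 20*sqrt(-42)) = 3 - 9826/(-3 + 20*(I*sqrt(42))) = 3 - 9826/(-3 + 20*I*sqrt(42)) ≈ 4.7537 + 75.769*I)
32588/((U + (-12961 + Q)) - 16038) = 32588/((1/3760 + (-12961 + (26635/5603 + 196520*I*sqrt(42)/16809))) - 16038) = 32588/((1/3760 + (-72593848/5603 + 196520*I*sqrt(42)/16809)) - 16038) = 32588/((-272952862877/21067280 + 196520*I*sqrt(42)/16809) - 16038) = 32588/(-610829899517/21067280 + 196520*I*sqrt(42)/16809)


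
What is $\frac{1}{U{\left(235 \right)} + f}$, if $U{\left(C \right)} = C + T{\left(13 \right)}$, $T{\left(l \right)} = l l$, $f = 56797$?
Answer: $\frac{1}{57201} \approx 1.7482 \cdot 10^{-5}$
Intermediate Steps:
$T{\left(l \right)} = l^{2}$
$U{\left(C \right)} = 169 + C$ ($U{\left(C \right)} = C + 13^{2} = C + 169 = 169 + C$)
$\frac{1}{U{\left(235 \right)} + f} = \frac{1}{\left(169 + 235\right) + 56797} = \frac{1}{404 + 56797} = \frac{1}{57201}$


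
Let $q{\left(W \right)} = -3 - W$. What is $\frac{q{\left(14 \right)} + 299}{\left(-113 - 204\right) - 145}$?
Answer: $- \frac{47}{77} \approx -0.61039$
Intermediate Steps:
$\frac{q{\left(14 \right)} + 299}{\left(-113 - 204\right) - 145} = \frac{\left(-3 - 14\right) + 299}{\left(-113 - 204\right) - 145} = \frac{\left(-3 - 14\right) + 299}{-317 - 145} = \frac{-17 + 299}{-462} = 282 \left(- \frac{1}{462}\right) = - \frac{47}{77}$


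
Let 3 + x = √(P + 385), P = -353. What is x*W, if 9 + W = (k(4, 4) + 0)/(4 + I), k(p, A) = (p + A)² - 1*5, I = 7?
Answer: 120/11 - 160*√2/11 ≈ -9.6613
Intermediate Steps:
k(p, A) = -5 + (A + p)² (k(p, A) = (A + p)² - 5 = -5 + (A + p)²)
W = -40/11 (W = -9 + ((-5 + (4 + 4)²) + 0)/(4 + 7) = -9 + ((-5 + 8²) + 0)/11 = -9 + ((-5 + 64) + 0)*(1/11) = -9 + (59 + 0)*(1/11) = -9 + 59*(1/11) = -9 + 59/11 = -40/11 ≈ -3.6364)
x = -3 + 4*√2 (x = -3 + √(-353 + 385) = -3 + √32 = -3 + 4*√2 ≈ 2.6569)
x*W = (-3 + 4*√2)*(-40/11) = 120/11 - 160*√2/11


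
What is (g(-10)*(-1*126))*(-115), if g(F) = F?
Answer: -144900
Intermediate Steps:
(g(-10)*(-1*126))*(-115) = -(-10)*126*(-115) = -10*(-126)*(-115) = 1260*(-115) = -144900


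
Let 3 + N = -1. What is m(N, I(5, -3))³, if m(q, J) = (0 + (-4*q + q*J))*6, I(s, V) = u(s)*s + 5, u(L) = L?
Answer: -242970624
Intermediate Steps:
N = -4 (N = -3 - 1 = -4)
I(s, V) = 5 + s² (I(s, V) = s*s + 5 = s² + 5 = 5 + s²)
m(q, J) = -24*q + 6*J*q (m(q, J) = (0 + (-4*q + J*q))*6 = (-4*q + J*q)*6 = -24*q + 6*J*q)
m(N, I(5, -3))³ = (6*(-4)*(-4 + (5 + 5²)))³ = (6*(-4)*(-4 + (5 + 25)))³ = (6*(-4)*(-4 + 30))³ = (6*(-4)*26)³ = (-624)³ = -242970624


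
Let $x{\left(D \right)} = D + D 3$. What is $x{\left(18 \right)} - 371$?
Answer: $-299$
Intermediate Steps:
$x{\left(D \right)} = 4 D$ ($x{\left(D \right)} = D + 3 D = 4 D$)
$x{\left(18 \right)} - 371 = 4 \cdot 18 - 371 = 72 - 371 = -299$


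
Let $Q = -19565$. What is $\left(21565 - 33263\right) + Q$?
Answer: $-31263$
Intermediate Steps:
$\left(21565 - 33263\right) + Q = \left(21565 - 33263\right) - 19565 = -11698 - 19565 = -31263$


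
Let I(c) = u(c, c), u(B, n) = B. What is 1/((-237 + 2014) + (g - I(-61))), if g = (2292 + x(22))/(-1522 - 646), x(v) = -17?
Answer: 2168/3982509 ≈ 0.00054438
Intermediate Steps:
I(c) = c
g = -2275/2168 (g = (2292 - 17)/(-1522 - 646) = 2275/(-2168) = 2275*(-1/2168) = -2275/2168 ≈ -1.0494)
1/((-237 + 2014) + (g - I(-61))) = 1/((-237 + 2014) + (-2275/2168 - 1*(-61))) = 1/(1777 + (-2275/2168 + 61)) = 1/(1777 + 129973/2168) = 1/(3982509/2168) = 2168/3982509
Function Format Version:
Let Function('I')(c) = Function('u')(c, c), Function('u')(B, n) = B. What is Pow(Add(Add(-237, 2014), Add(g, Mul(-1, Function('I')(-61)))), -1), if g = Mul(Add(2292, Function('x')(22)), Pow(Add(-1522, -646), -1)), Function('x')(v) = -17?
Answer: Rational(2168, 3982509) ≈ 0.00054438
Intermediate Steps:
Function('I')(c) = c
g = Rational(-2275, 2168) (g = Mul(Add(2292, -17), Pow(Add(-1522, -646), -1)) = Mul(2275, Pow(-2168, -1)) = Mul(2275, Rational(-1, 2168)) = Rational(-2275, 2168) ≈ -1.0494)
Pow(Add(Add(-237, 2014), Add(g, Mul(-1, Function('I')(-61)))), -1) = Pow(Add(Add(-237, 2014), Add(Rational(-2275, 2168), Mul(-1, -61))), -1) = Pow(Add(1777, Add(Rational(-2275, 2168), 61)), -1) = Pow(Add(1777, Rational(129973, 2168)), -1) = Pow(Rational(3982509, 2168), -1) = Rational(2168, 3982509)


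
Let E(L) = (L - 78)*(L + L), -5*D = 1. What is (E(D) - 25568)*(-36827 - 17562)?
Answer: 34722916602/25 ≈ 1.3889e+9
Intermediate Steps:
D = -1/5 (D = -1/5*1 = -1/5 ≈ -0.20000)
E(L) = 2*L*(-78 + L) (E(L) = (-78 + L)*(2*L) = 2*L*(-78 + L))
(E(D) - 25568)*(-36827 - 17562) = (2*(-1/5)*(-78 - 1/5) - 25568)*(-36827 - 17562) = (2*(-1/5)*(-391/5) - 25568)*(-54389) = (782/25 - 25568)*(-54389) = -638418/25*(-54389) = 34722916602/25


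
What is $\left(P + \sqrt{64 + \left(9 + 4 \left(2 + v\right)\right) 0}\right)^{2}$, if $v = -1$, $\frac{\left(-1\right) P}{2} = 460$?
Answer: $831744$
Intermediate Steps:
$P = -920$ ($P = \left(-2\right) 460 = -920$)
$\left(P + \sqrt{64 + \left(9 + 4 \left(2 + v\right)\right) 0}\right)^{2} = \left(-920 + \sqrt{64 + \left(9 + 4 \left(2 - 1\right)\right) 0}\right)^{2} = \left(-920 + \sqrt{64 + \left(9 + 4 \cdot 1\right) 0}\right)^{2} = \left(-920 + \sqrt{64 + \left(9 + 4\right) 0}\right)^{2} = \left(-920 + \sqrt{64 + 13 \cdot 0}\right)^{2} = \left(-920 + \sqrt{64 + 0}\right)^{2} = \left(-920 + \sqrt{64}\right)^{2} = \left(-920 + 8\right)^{2} = \left(-912\right)^{2} = 831744$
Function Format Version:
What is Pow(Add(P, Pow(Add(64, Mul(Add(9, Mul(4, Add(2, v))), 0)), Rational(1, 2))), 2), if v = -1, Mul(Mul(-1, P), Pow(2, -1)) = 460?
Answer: 831744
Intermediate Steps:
P = -920 (P = Mul(-2, 460) = -920)
Pow(Add(P, Pow(Add(64, Mul(Add(9, Mul(4, Add(2, v))), 0)), Rational(1, 2))), 2) = Pow(Add(-920, Pow(Add(64, Mul(Add(9, Mul(4, Add(2, -1))), 0)), Rational(1, 2))), 2) = Pow(Add(-920, Pow(Add(64, Mul(Add(9, Mul(4, 1)), 0)), Rational(1, 2))), 2) = Pow(Add(-920, Pow(Add(64, Mul(Add(9, 4), 0)), Rational(1, 2))), 2) = Pow(Add(-920, Pow(Add(64, Mul(13, 0)), Rational(1, 2))), 2) = Pow(Add(-920, Pow(Add(64, 0), Rational(1, 2))), 2) = Pow(Add(-920, Pow(64, Rational(1, 2))), 2) = Pow(Add(-920, 8), 2) = Pow(-912, 2) = 831744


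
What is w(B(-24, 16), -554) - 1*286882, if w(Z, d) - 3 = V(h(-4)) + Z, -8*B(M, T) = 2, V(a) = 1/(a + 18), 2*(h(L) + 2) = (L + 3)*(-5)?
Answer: -42458121/148 ≈ -2.8688e+5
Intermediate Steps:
h(L) = -19/2 - 5*L/2 (h(L) = -2 + ((L + 3)*(-5))/2 = -2 + ((3 + L)*(-5))/2 = -2 + (-15 - 5*L)/2 = -2 + (-15/2 - 5*L/2) = -19/2 - 5*L/2)
V(a) = 1/(18 + a)
B(M, T) = -1/4 (B(M, T) = -1/8*2 = -1/4)
w(Z, d) = 113/37 + Z (w(Z, d) = 3 + (1/(18 + (-19/2 - 5/2*(-4))) + Z) = 3 + (1/(18 + (-19/2 + 10)) + Z) = 3 + (1/(18 + 1/2) + Z) = 3 + (1/(37/2) + Z) = 3 + (2/37 + Z) = 113/37 + Z)
w(B(-24, 16), -554) - 1*286882 = (113/37 - 1/4) - 1*286882 = 415/148 - 286882 = -42458121/148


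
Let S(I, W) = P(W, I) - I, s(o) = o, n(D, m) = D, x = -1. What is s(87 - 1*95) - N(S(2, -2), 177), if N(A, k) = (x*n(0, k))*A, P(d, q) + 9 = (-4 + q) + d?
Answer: -8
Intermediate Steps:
P(d, q) = -13 + d + q (P(d, q) = -9 + ((-4 + q) + d) = -9 + (-4 + d + q) = -13 + d + q)
S(I, W) = -13 + W (S(I, W) = (-13 + W + I) - I = (-13 + I + W) - I = -13 + W)
N(A, k) = 0 (N(A, k) = (-1*0)*A = 0*A = 0)
s(87 - 1*95) - N(S(2, -2), 177) = (87 - 1*95) - 1*0 = (87 - 95) + 0 = -8 + 0 = -8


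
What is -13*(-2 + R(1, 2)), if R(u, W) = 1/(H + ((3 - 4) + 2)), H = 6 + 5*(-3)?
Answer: 221/8 ≈ 27.625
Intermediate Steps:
H = -9 (H = 6 - 15 = -9)
R(u, W) = -⅛ (R(u, W) = 1/(-9 + ((3 - 4) + 2)) = 1/(-9 + (-1 + 2)) = 1/(-9 + 1) = 1/(-8) = -⅛)
-13*(-2 + R(1, 2)) = -13*(-2 - ⅛) = -13*(-17/8) = 221/8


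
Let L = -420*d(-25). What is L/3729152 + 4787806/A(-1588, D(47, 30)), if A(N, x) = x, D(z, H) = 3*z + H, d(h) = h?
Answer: 637659218429/22774464 ≈ 27999.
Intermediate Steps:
D(z, H) = H + 3*z
L = 10500 (L = -420*(-25) = 10500)
L/3729152 + 4787806/A(-1588, D(47, 30)) = 10500/3729152 + 4787806/(30 + 3*47) = 10500*(1/3729152) + 4787806/(30 + 141) = 375/133184 + 4787806/171 = 637659218429/22774464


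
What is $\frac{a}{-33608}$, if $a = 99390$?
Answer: $- \frac{49695}{16804} \approx -2.9573$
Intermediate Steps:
$\frac{a}{-33608} = \frac{99390}{-33608} = 99390 \left(- \frac{1}{33608}\right) = - \frac{49695}{16804}$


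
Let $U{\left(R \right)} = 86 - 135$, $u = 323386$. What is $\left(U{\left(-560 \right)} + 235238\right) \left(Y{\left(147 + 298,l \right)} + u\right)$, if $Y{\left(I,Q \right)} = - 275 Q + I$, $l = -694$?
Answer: $121047309709$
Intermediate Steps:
$U{\left(R \right)} = -49$ ($U{\left(R \right)} = 86 - 135 = -49$)
$Y{\left(I,Q \right)} = I - 275 Q$
$\left(U{\left(-560 \right)} + 235238\right) \left(Y{\left(147 + 298,l \right)} + u\right) = \left(-49 + 235238\right) \left(\left(\left(147 + 298\right) - -190850\right) + 323386\right) = 235189 \left(\left(445 + 190850\right) + 323386\right) = 235189 \left(191295 + 323386\right) = 235189 \cdot 514681 = 121047309709$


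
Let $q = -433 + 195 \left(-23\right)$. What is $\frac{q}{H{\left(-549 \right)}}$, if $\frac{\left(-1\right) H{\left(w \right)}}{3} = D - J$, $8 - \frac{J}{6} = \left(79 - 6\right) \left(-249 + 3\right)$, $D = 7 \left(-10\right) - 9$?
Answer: $- \frac{4918}{323625} \approx -0.015197$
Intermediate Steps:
$D = -79$ ($D = -70 - 9 = -79$)
$J = 107796$ ($J = 48 - 6 \left(79 - 6\right) \left(-249 + 3\right) = 48 - 6 \cdot 73 \left(-246\right) = 48 - -107748 = 48 + 107748 = 107796$)
$H{\left(w \right)} = 323625$ ($H{\left(w \right)} = - 3 \left(-79 - 107796\right) = \left(-3\right) \left(-107875\right) = 323625$)
$q = -4918$ ($q = -433 - 4485 = -4918$)
$\frac{q}{H{\left(-549 \right)}} = - \frac{4918}{323625}$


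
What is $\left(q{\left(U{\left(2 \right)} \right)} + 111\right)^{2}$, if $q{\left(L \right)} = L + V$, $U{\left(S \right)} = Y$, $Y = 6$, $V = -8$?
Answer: $11881$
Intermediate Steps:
$U{\left(S \right)} = 6$
$q{\left(L \right)} = -8 + L$ ($q{\left(L \right)} = L - 8 = -8 + L$)
$\left(q{\left(U{\left(2 \right)} \right)} + 111\right)^{2} = \left(\left(-8 + 6\right) + 111\right)^{2} = \left(-2 + 111\right)^{2} = 109^{2} = 11881$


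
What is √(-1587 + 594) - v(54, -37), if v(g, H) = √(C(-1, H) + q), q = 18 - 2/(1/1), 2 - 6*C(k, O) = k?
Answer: -√66/2 + I*√993 ≈ -4.062 + 31.512*I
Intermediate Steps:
C(k, O) = ⅓ - k/6
q = 16 (q = 18 - 2/1 = 18 - 2 = 16)
v(g, H) = √66/2 (v(g, H) = √((⅓ - ⅙*(-1)) + 16) = √((⅓ + ⅙) + 16) = √(½ + 16) = √(33/2) = √66/2)
√(-1587 + 594) - v(54, -37) = √(-1587 + 594) - √66/2 = √(-993) - √66/2 = I*√993 - √66/2 = -√66/2 + I*√993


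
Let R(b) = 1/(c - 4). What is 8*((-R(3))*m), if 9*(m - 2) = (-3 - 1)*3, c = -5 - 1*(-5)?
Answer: 4/3 ≈ 1.3333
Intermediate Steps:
c = 0 (c = -5 + 5 = 0)
m = ⅔ (m = 2 + ((-3 - 1)*3)/9 = 2 + (-4*3)/9 = 2 + (⅑)*(-12) = 2 - 4/3 = ⅔ ≈ 0.66667)
R(b) = -¼ (R(b) = 1/(0 - 4) = 1/(-4) = -¼)
8*((-R(3))*m) = 8*(-1*(-¼)*(⅔)) = 8*((¼)*(⅔)) = 8*(⅙) = 4/3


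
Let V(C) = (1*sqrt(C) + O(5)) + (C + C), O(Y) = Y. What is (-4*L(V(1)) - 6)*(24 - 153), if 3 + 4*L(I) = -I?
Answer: -645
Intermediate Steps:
V(C) = 5 + sqrt(C) + 2*C (V(C) = (1*sqrt(C) + 5) + (C + C) = (sqrt(C) + 5) + 2*C = (5 + sqrt(C)) + 2*C = 5 + sqrt(C) + 2*C)
L(I) = -3/4 - I/4 (L(I) = -3/4 + (-I)/4 = -3/4 - I/4)
(-4*L(V(1)) - 6)*(24 - 153) = (-4*(-3/4 - (5 + sqrt(1) + 2*1)/4) - 6)*(24 - 153) = (-4*(-3/4 - (5 + 1 + 2)/4) - 6)*(-129) = (-4*(-3/4 - 1/4*8) - 6)*(-129) = (-4*(-3/4 - 2) - 6)*(-129) = (-4*(-11/4) - 6)*(-129) = (11 - 6)*(-129) = 5*(-129) = -645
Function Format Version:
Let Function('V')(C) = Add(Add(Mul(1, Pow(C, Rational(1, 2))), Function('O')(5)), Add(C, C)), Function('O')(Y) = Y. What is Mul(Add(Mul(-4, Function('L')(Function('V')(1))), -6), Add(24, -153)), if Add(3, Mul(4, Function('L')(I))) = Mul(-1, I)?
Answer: -645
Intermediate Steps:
Function('V')(C) = Add(5, Pow(C, Rational(1, 2)), Mul(2, C)) (Function('V')(C) = Add(Add(Mul(1, Pow(C, Rational(1, 2))), 5), Add(C, C)) = Add(Add(Pow(C, Rational(1, 2)), 5), Mul(2, C)) = Add(Add(5, Pow(C, Rational(1, 2))), Mul(2, C)) = Add(5, Pow(C, Rational(1, 2)), Mul(2, C)))
Function('L')(I) = Add(Rational(-3, 4), Mul(Rational(-1, 4), I)) (Function('L')(I) = Add(Rational(-3, 4), Mul(Rational(1, 4), Mul(-1, I))) = Add(Rational(-3, 4), Mul(Rational(-1, 4), I)))
Mul(Add(Mul(-4, Function('L')(Function('V')(1))), -6), Add(24, -153)) = Mul(Add(Mul(-4, Add(Rational(-3, 4), Mul(Rational(-1, 4), Add(5, Pow(1, Rational(1, 2)), Mul(2, 1))))), -6), Add(24, -153)) = Mul(Add(Mul(-4, Add(Rational(-3, 4), Mul(Rational(-1, 4), Add(5, 1, 2)))), -6), -129) = Mul(Add(Mul(-4, Add(Rational(-3, 4), Mul(Rational(-1, 4), 8))), -6), -129) = Mul(Add(Mul(-4, Add(Rational(-3, 4), -2)), -6), -129) = Mul(Add(Mul(-4, Rational(-11, 4)), -6), -129) = Mul(Add(11, -6), -129) = Mul(5, -129) = -645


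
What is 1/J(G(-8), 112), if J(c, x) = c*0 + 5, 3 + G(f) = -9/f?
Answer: ⅕ ≈ 0.20000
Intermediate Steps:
G(f) = -3 - 9/f
J(c, x) = 5 (J(c, x) = 0 + 5 = 5)
1/J(G(-8), 112) = 1/5 = ⅕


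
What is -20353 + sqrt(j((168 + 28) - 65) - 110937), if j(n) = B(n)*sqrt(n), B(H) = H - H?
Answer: -20353 + I*sqrt(110937) ≈ -20353.0 + 333.07*I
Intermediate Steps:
B(H) = 0
j(n) = 0 (j(n) = 0*sqrt(n) = 0)
-20353 + sqrt(j((168 + 28) - 65) - 110937) = -20353 + sqrt(0 - 110937) = -20353 + sqrt(-110937) = -20353 + I*sqrt(110937)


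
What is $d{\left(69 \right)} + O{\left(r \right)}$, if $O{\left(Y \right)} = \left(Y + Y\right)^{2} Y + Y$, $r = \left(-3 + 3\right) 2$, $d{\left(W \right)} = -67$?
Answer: $-67$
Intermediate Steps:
$r = 0$ ($r = 0 \cdot 2 = 0$)
$O{\left(Y \right)} = Y + 4 Y^{3}$ ($O{\left(Y \right)} = \left(2 Y\right)^{2} Y + Y = 4 Y^{2} Y + Y = 4 Y^{3} + Y = Y + 4 Y^{3}$)
$d{\left(69 \right)} + O{\left(r \right)} = -67 + \left(0 + 4 \cdot 0^{3}\right) = -67 + \left(0 + 4 \cdot 0\right) = -67 + \left(0 + 0\right) = -67 + 0 = -67$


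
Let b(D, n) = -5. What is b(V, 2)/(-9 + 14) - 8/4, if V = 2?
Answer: -3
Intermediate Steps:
b(V, 2)/(-9 + 14) - 8/4 = -5/(-9 + 14) - 8/4 = -5/5 - 8*¼ = -5*⅕ - 2 = -1 - 2 = -3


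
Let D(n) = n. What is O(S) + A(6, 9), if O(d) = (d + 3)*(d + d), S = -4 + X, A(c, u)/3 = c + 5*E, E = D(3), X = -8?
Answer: 279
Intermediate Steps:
E = 3
A(c, u) = 45 + 3*c (A(c, u) = 3*(c + 5*3) = 3*(c + 15) = 3*(15 + c) = 45 + 3*c)
S = -12 (S = -4 - 8 = -12)
O(d) = 2*d*(3 + d) (O(d) = (3 + d)*(2*d) = 2*d*(3 + d))
O(S) + A(6, 9) = 2*(-12)*(3 - 12) + (45 + 3*6) = 2*(-12)*(-9) + (45 + 18) = 216 + 63 = 279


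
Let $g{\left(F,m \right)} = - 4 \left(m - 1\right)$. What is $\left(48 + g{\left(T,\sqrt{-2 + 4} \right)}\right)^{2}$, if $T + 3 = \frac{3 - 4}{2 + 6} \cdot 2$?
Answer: $2736 - 416 \sqrt{2} \approx 2147.7$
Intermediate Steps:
$T = - \frac{13}{4}$ ($T = -3 + \frac{3 - 4}{2 + 6} \cdot 2 = -3 + - \frac{1}{8} \cdot 2 = -3 + \left(-1\right) \frac{1}{8} \cdot 2 = -3 - \frac{1}{4} = - \frac{13}{4} \approx -3.25$)
$g{\left(F,m \right)} = 4 - 4 m$ ($g{\left(F,m \right)} = - 4 \left(-1 + m\right) = 4 - 4 m$)
$\left(48 + g{\left(T,\sqrt{-2 + 4} \right)}\right)^{2} = \left(48 + \left(4 - 4 \sqrt{-2 + 4}\right)\right)^{2} = \left(48 + \left(4 - 4 \sqrt{2}\right)\right)^{2} = \left(52 - 4 \sqrt{2}\right)^{2}$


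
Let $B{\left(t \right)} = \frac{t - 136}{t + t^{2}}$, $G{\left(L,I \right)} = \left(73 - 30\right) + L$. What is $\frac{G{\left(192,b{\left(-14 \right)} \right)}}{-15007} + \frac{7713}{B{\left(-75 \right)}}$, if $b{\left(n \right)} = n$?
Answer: $- \frac{642406949635}{3166477} \approx -2.0288 \cdot 10^{5}$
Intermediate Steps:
$G{\left(L,I \right)} = 43 + L$
$B{\left(t \right)} = \frac{-136 + t}{t + t^{2}}$
$\frac{G{\left(192,b{\left(-14 \right)} \right)}}{-15007} + \frac{7713}{B{\left(-75 \right)}} = \frac{43 + 192}{-15007} + \frac{7713}{\frac{1}{-75} \frac{1}{1 - 75} \left(-136 - 75\right)} = 235 \left(- \frac{1}{15007}\right) + \frac{7713}{\left(- \frac{1}{75}\right) \frac{1}{-74} \left(-211\right)} = - \frac{235}{15007} + \frac{7713}{\left(- \frac{1}{75}\right) \left(- \frac{1}{74}\right) \left(-211\right)} = - \frac{235}{15007} + \frac{7713}{- \frac{211}{5550}} = - \frac{235}{15007} + 7713 \left(- \frac{5550}{211}\right) = - \frac{235}{15007} - \frac{42807150}{211} = - \frac{642406949635}{3166477}$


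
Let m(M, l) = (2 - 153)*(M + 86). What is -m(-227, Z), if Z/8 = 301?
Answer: -21291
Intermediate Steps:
Z = 2408 (Z = 8*301 = 2408)
m(M, l) = -12986 - 151*M (m(M, l) = -151*(86 + M) = -12986 - 151*M)
-m(-227, Z) = -(-12986 - 151*(-227)) = -(-12986 + 34277) = -1*21291 = -21291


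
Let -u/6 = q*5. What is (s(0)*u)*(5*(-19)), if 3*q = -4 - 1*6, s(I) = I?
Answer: 0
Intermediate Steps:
q = -10/3 (q = (-4 - 1*6)/3 = (-4 - 6)/3 = (⅓)*(-10) = -10/3 ≈ -3.3333)
u = 100 (u = -(-20)*5 = -6*(-50/3) = 100)
(s(0)*u)*(5*(-19)) = (0*100)*(5*(-19)) = 0*(-95) = 0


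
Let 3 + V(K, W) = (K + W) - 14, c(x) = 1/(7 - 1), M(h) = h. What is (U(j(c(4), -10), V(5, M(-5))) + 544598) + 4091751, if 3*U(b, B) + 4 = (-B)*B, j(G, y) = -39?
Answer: 13908754/3 ≈ 4.6362e+6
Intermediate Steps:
c(x) = ⅙ (c(x) = 1/6 = ⅙)
V(K, W) = -17 + K + W (V(K, W) = -3 + ((K + W) - 14) = -3 + (-14 + K + W) = -17 + K + W)
U(b, B) = -4/3 - B²/3 (U(b, B) = -4/3 + ((-B)*B)/3 = -4/3 + (-B²)/3 = -4/3 - B²/3)
(U(j(c(4), -10), V(5, M(-5))) + 544598) + 4091751 = ((-4/3 - (-17 + 5 - 5)²/3) + 544598) + 4091751 = ((-4/3 - ⅓*(-17)²) + 544598) + 4091751 = ((-4/3 - ⅓*289) + 544598) + 4091751 = ((-4/3 - 289/3) + 544598) + 4091751 = (-293/3 + 544598) + 4091751 = 1633501/3 + 4091751 = 13908754/3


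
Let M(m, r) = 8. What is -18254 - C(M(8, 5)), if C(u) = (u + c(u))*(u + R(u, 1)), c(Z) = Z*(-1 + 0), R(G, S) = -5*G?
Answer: -18254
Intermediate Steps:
c(Z) = -Z (c(Z) = Z*(-1) = -Z)
C(u) = 0 (C(u) = (u - u)*(u - 5*u) = 0*(-4*u) = 0)
-18254 - C(M(8, 5)) = -18254 - 1*0 = -18254 + 0 = -18254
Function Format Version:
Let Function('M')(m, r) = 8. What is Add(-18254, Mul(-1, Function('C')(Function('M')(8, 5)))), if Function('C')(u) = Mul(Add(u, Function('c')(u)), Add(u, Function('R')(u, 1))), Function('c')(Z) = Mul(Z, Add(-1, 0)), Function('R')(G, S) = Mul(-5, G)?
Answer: -18254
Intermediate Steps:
Function('c')(Z) = Mul(-1, Z) (Function('c')(Z) = Mul(Z, -1) = Mul(-1, Z))
Function('C')(u) = 0 (Function('C')(u) = Mul(Add(u, Mul(-1, u)), Add(u, Mul(-5, u))) = Mul(0, Mul(-4, u)) = 0)
Add(-18254, Mul(-1, Function('C')(Function('M')(8, 5)))) = Add(-18254, Mul(-1, 0)) = Add(-18254, 0) = -18254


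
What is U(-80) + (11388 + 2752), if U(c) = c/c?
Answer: 14141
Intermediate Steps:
U(c) = 1
U(-80) + (11388 + 2752) = 1 + (11388 + 2752) = 1 + 14140 = 14141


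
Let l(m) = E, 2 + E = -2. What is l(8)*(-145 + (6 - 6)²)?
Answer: 580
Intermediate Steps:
E = -4 (E = -2 - 2 = -4)
l(m) = -4
l(8)*(-145 + (6 - 6)²) = -4*(-145 + (6 - 6)²) = -4*(-145 + 0²) = -4*(-145 + 0) = -4*(-145) = 580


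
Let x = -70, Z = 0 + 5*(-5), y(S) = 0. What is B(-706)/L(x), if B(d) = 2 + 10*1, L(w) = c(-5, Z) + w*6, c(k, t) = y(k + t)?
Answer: -1/35 ≈ -0.028571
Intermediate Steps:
Z = -25 (Z = 0 - 25 = -25)
c(k, t) = 0
L(w) = 6*w (L(w) = 0 + w*6 = 0 + 6*w = 6*w)
B(d) = 12 (B(d) = 2 + 10 = 12)
B(-706)/L(x) = 12/((6*(-70))) = 12/(-420) = 12*(-1/420) = -1/35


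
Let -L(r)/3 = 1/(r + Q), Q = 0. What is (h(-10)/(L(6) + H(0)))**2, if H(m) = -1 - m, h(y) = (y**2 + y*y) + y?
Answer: 144400/9 ≈ 16044.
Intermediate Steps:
L(r) = -3/r (L(r) = -3/(r + 0) = -3/r)
h(y) = y + 2*y**2 (h(y) = (y**2 + y**2) + y = 2*y**2 + y = y + 2*y**2)
(h(-10)/(L(6) + H(0)))**2 = ((-10*(1 + 2*(-10)))/(-3/6 + (-1 - 1*0)))**2 = ((-10*(1 - 20))/(-3*1/6 + (-1 + 0)))**2 = ((-10*(-19))/(-1/2 - 1))**2 = (190/(-3/2))**2 = (190*(-2/3))**2 = (-380/3)**2 = 144400/9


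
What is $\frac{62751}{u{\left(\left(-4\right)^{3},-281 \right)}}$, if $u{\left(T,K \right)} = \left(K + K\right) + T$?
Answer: $- \frac{62751}{626} \approx -100.24$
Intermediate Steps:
$u{\left(T,K \right)} = T + 2 K$ ($u{\left(T,K \right)} = 2 K + T = T + 2 K$)
$\frac{62751}{u{\left(\left(-4\right)^{3},-281 \right)}} = \frac{62751}{\left(-4\right)^{3} + 2 \left(-281\right)} = \frac{62751}{-64 - 562} = \frac{62751}{-626} = 62751 \left(- \frac{1}{626}\right) = - \frac{62751}{626}$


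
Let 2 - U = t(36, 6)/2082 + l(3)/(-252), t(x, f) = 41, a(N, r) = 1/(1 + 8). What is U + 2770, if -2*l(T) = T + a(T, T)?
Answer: 77911877/28107 ≈ 2772.0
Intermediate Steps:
a(N, r) = ⅑ (a(N, r) = 1/9 = ⅑)
l(T) = -1/18 - T/2 (l(T) = -(T + ⅑)/2 = -(⅑ + T)/2 = -1/18 - T/2)
U = 55487/28107 (U = 2 - (41/2082 + (-1/18 - ½*3)/(-252)) = 2 - (41*(1/2082) + (-1/18 - 3/2)*(-1/252)) = 2 - (41/2082 - 14/9*(-1/252)) = 2 - (41/2082 + 1/162) = 2 - 1*727/28107 = 2 - 727/28107 = 55487/28107 ≈ 1.9741)
U + 2770 = 55487/28107 + 2770 = 77911877/28107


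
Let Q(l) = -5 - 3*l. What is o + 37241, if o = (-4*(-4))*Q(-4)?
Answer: 37353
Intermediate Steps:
Q(l) = -5 - 3*l
o = 112 (o = (-4*(-4))*(-5 - 3*(-4)) = 16*(-5 + 12) = 16*7 = 112)
o + 37241 = 112 + 37241 = 37353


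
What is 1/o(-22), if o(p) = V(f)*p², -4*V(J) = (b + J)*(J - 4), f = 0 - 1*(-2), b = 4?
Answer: 1/1452 ≈ 0.00068871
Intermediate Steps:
f = 2 (f = 0 + 2 = 2)
V(J) = -(-4 + J)*(4 + J)/4 (V(J) = -(4 + J)*(J - 4)/4 = -(4 + J)*(-4 + J)/4 = -(-4 + J)*(4 + J)/4)
o(p) = 3*p² (o(p) = (4 - ¼*2²)*p² = (4 - ¼*4)*p² = (4 - 1)*p² = 3*p²)
1/o(-22) = 1/(3*(-22)²) = 1/(3*484) = 1/1452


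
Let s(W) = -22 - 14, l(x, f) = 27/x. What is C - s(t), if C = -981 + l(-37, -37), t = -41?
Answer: -34992/37 ≈ -945.73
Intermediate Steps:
C = -36324/37 (C = -981 + 27/(-37) = -981 + 27*(-1/37) = -981 - 27/37 = -36324/37 ≈ -981.73)
s(W) = -36
C - s(t) = -36324/37 - 1*(-36) = -36324/37 + 36 = -34992/37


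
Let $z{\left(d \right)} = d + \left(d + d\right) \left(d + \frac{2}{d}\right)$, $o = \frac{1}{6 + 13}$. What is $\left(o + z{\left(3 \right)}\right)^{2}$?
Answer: $\frac{226576}{361} \approx 627.63$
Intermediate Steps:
$o = \frac{1}{19} \approx 0.052632$
$z{\left(d \right)} = d + 2 d \left(d + \frac{2}{d}\right)$
$\left(o + z{\left(3 \right)}\right)^{2} = \left(\frac{1}{19} + \left(4 + 3 + 2 \cdot 3^{2}\right)\right)^{2} = \left(\frac{1}{19} + \left(4 + 3 + 2 \cdot 9\right)\right)^{2} = \left(\frac{1}{19} + \left(4 + 3 + 18\right)\right)^{2} = \left(\frac{1}{19} + 25\right)^{2} = \left(\frac{476}{19}\right)^{2} = \frac{226576}{361}$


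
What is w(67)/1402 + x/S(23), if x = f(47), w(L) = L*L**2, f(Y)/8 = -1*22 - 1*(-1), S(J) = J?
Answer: 6682013/32246 ≈ 207.22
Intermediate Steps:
f(Y) = -168 (f(Y) = 8*(-1*22 - 1*(-1)) = 8*(-22 + 1) = 8*(-21) = -168)
w(L) = L**3
x = -168
w(67)/1402 + x/S(23) = 67**3/1402 - 168/23 = 300763*(1/1402) - 168*1/23 = 300763/1402 - 168/23 = 6682013/32246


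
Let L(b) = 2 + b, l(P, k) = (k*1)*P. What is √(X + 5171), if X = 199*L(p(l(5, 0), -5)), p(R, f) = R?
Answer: √5569 ≈ 74.626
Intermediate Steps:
l(P, k) = P*k (l(P, k) = k*P = P*k)
X = 398 (X = 199*(2 + 5*0) = 199*(2 + 0) = 199*2 = 398)
√(X + 5171) = √(398 + 5171) = √5569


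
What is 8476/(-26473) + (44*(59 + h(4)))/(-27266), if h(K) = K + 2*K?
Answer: -156904134/360906409 ≈ -0.43475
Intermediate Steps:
h(K) = 3*K
8476/(-26473) + (44*(59 + h(4)))/(-27266) = 8476/(-26473) + (44*(59 + 3*4))/(-27266) = 8476*(-1/26473) + (44*(59 + 12))*(-1/27266) = -8476/26473 + (44*71)*(-1/27266) = -8476/26473 + 3124*(-1/27266) = -8476/26473 - 1562/13633 = -156904134/360906409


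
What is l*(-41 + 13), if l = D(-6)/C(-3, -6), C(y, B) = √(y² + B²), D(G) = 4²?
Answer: -448*√5/15 ≈ -66.784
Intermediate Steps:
D(G) = 16
C(y, B) = √(B² + y²)
l = 16*√5/15 (l = 16/(√((-6)² + (-3)²)) = 16/(√(36 + 9)) = 16/(√45) = 16/((3*√5)) = 16*(√5/15) = 16*√5/15 ≈ 2.3851)
l*(-41 + 13) = (16*√5/15)*(-41 + 13) = (16*√5/15)*(-28) = -448*√5/15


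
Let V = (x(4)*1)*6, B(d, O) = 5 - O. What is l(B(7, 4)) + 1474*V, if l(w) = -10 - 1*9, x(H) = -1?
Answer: -8863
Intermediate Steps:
l(w) = -19 (l(w) = -10 - 9 = -19)
V = -6 (V = -1*1*6 = -1*6 = -6)
l(B(7, 4)) + 1474*V = -19 + 1474*(-6) = -19 - 8844 = -8863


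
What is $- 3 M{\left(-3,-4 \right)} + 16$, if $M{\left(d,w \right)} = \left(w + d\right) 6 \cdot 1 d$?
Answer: $-362$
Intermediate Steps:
$M{\left(d,w \right)} = 6 d \left(d + w\right)$ ($M{\left(d,w \right)} = \left(d + w\right) 6 d = 6 d \left(d + w\right)$)
$- 3 M{\left(-3,-4 \right)} + 16 = - 3 \cdot 6 \left(-3\right) \left(-3 - 4\right) + 16 = - 3 \cdot 6 \left(-3\right) \left(-7\right) + 16 = \left(-3\right) 126 + 16 = -378 + 16 = -362$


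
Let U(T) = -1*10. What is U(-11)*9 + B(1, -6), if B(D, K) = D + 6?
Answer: -83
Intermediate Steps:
B(D, K) = 6 + D
U(T) = -10
U(-11)*9 + B(1, -6) = -10*9 + (6 + 1) = -90 + 7 = -83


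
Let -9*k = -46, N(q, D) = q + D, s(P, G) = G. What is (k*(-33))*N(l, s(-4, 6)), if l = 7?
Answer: -6578/3 ≈ -2192.7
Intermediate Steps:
N(q, D) = D + q
k = 46/9 (k = -1/9*(-46) = 46/9 ≈ 5.1111)
(k*(-33))*N(l, s(-4, 6)) = ((46/9)*(-33))*(6 + 7) = -506/3*13 = -6578/3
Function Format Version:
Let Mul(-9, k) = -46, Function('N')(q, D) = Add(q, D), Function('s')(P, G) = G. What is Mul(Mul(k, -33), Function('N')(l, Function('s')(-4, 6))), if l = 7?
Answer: Rational(-6578, 3) ≈ -2192.7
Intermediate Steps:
Function('N')(q, D) = Add(D, q)
k = Rational(46, 9) (k = Mul(Rational(-1, 9), -46) = Rational(46, 9) ≈ 5.1111)
Mul(Mul(k, -33), Function('N')(l, Function('s')(-4, 6))) = Mul(Mul(Rational(46, 9), -33), Add(6, 7)) = Mul(Rational(-506, 3), 13) = Rational(-6578, 3)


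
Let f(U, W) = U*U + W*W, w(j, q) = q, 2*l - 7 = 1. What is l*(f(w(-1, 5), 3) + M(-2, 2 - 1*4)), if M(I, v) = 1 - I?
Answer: 148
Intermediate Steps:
l = 4 (l = 7/2 + (½)*1 = 7/2 + ½ = 4)
f(U, W) = U² + W²
l*(f(w(-1, 5), 3) + M(-2, 2 - 1*4)) = 4*((5² + 3²) + (1 - 1*(-2))) = 4*((25 + 9) + (1 + 2)) = 4*(34 + 3) = 4*37 = 148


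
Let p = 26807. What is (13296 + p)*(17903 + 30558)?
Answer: 1943431483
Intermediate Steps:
(13296 + p)*(17903 + 30558) = (13296 + 26807)*(17903 + 30558) = 40103*48461 = 1943431483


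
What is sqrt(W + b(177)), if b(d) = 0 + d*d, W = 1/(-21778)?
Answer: sqrt(14858758324658)/21778 ≈ 177.00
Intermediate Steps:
W = -1/21778 ≈ -4.5918e-5
b(d) = d**2 (b(d) = 0 + d**2 = d**2)
sqrt(W + b(177)) = sqrt(-1/21778 + 177**2) = sqrt(-1/21778 + 31329) = sqrt(682282961/21778) = sqrt(14858758324658)/21778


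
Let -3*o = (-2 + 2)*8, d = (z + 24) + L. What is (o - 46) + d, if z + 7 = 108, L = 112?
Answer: 191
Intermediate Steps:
z = 101 (z = -7 + 108 = 101)
d = 237 (d = (101 + 24) + 112 = 125 + 112 = 237)
o = 0 (o = -(-2 + 2)*8/3 = -0*8 = -⅓*0 = 0)
(o - 46) + d = (0 - 46) + 237 = -46 + 237 = 191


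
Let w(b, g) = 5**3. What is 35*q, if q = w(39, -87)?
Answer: 4375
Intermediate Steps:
w(b, g) = 125
q = 125
35*q = 35*125 = 4375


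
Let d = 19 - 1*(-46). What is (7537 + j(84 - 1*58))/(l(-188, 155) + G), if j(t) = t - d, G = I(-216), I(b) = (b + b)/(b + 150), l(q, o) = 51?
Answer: 82478/633 ≈ 130.30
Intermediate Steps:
I(b) = 2*b/(150 + b) (I(b) = (2*b)/(150 + b) = 2*b/(150 + b))
G = 72/11 (G = 2*(-216)/(150 - 216) = 2*(-216)/(-66) = 2*(-216)*(-1/66) = 72/11 ≈ 6.5455)
d = 65 (d = 19 + 46 = 65)
j(t) = -65 + t (j(t) = t - 1*65 = t - 65 = -65 + t)
(7537 + j(84 - 1*58))/(l(-188, 155) + G) = (7537 + (-65 + (84 - 1*58)))/(51 + 72/11) = (7537 + (-65 + (84 - 58)))/(633/11) = (7537 + (-65 + 26))*(11/633) = (7537 - 39)*(11/633) = 7498*(11/633) = 82478/633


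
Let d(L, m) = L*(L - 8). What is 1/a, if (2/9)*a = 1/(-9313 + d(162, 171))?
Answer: 31270/9 ≈ 3474.4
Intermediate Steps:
d(L, m) = L*(-8 + L)
a = 9/31270 (a = 9/(2*(-9313 + 162*(-8 + 162))) = 9/(2*(-9313 + 162*154)) = 9/(2*(-9313 + 24948)) = (9/2)/15635 = (9/2)*(1/15635) = 9/31270 ≈ 0.00028782)
1/a = 1/(9/31270) = 31270/9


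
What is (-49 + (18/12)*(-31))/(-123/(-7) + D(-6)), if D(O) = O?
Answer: -1337/162 ≈ -8.2531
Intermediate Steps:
(-49 + (18/12)*(-31))/(-123/(-7) + D(-6)) = (-49 + (18/12)*(-31))/(-123/(-7) - 6) = (-49 + (18*(1/12))*(-31))/(-123*(-1)/7 - 6) = (-49 + (3/2)*(-31))/(-3*(-41/7) - 6) = (-49 - 93/2)/(123/7 - 6) = -191/(2*81/7) = -191/2*7/81 = -1337/162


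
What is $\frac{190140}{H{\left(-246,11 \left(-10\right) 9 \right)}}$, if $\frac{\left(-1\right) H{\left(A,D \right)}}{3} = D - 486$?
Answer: $\frac{15845}{369} \approx 42.94$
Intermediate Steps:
$H{\left(A,D \right)} = 1458 - 3 D$ ($H{\left(A,D \right)} = - 3 \left(D - 486\right) = - 3 \left(-486 + D\right) = 1458 - 3 D$)
$\frac{190140}{H{\left(-246,11 \left(-10\right) 9 \right)}} = \frac{190140}{1458 - 3 \cdot 11 \left(-10\right) 9} = \frac{190140}{1458 - 3 \left(\left(-110\right) 9\right)} = \frac{190140}{1458 - -2970} = \frac{190140}{1458 + 2970} = \frac{190140}{4428} = 190140 \cdot \frac{1}{4428} = \frac{15845}{369}$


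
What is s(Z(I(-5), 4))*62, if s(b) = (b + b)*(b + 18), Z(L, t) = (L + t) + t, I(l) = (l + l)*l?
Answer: 546592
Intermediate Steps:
I(l) = 2*l² (I(l) = (2*l)*l = 2*l²)
Z(L, t) = L + 2*t
s(b) = 2*b*(18 + b) (s(b) = (2*b)*(18 + b) = 2*b*(18 + b))
s(Z(I(-5), 4))*62 = (2*(2*(-5)² + 2*4)*(18 + (2*(-5)² + 2*4)))*62 = (2*(2*25 + 8)*(18 + (2*25 + 8)))*62 = (2*(50 + 8)*(18 + (50 + 8)))*62 = (2*58*(18 + 58))*62 = (2*58*76)*62 = 8816*62 = 546592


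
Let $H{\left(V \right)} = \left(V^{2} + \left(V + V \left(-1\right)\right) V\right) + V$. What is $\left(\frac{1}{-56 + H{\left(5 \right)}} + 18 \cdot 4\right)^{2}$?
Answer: $\frac{3500641}{676} \approx 5178.5$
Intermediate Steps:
$H{\left(V \right)} = V + V^{2}$ ($H{\left(V \right)} = \left(V^{2} + \left(V - V\right) V\right) + V = \left(V^{2} + 0 V\right) + V = \left(V^{2} + 0\right) + V = V^{2} + V = V + V^{2}$)
$\left(\frac{1}{-56 + H{\left(5 \right)}} + 18 \cdot 4\right)^{2} = \left(\frac{1}{-56 + 5 \left(1 + 5\right)} + 18 \cdot 4\right)^{2} = \left(\frac{1}{-56 + 5 \cdot 6} + 72\right)^{2} = \left(\frac{1}{-56 + 30} + 72\right)^{2} = \left(\frac{1}{-26} + 72\right)^{2} = \left(- \frac{1}{26} + 72\right)^{2} = \left(\frac{1871}{26}\right)^{2} = \frac{3500641}{676}$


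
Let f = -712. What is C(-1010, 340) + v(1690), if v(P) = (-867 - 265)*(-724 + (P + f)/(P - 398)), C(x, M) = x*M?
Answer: 153525490/323 ≈ 4.7531e+5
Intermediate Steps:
C(x, M) = M*x
v(P) = 819568 - 1132*(-712 + P)/(-398 + P) (v(P) = (-867 - 265)*(-724 + (P - 712)/(P - 398)) = -1132*(-724 + (-712 + P)/(-398 + P)) = 819568 - 1132*(-712 + P)/(-398 + P))
C(-1010, 340) + v(1690) = 340*(-1010) + 1132*(-287440 + 723*1690)/(-398 + 1690) = -343400 + 1132*(-287440 + 1221870)/1292 = -343400 + 1132*(1/1292)*934430 = -343400 + 264443690/323 = 153525490/323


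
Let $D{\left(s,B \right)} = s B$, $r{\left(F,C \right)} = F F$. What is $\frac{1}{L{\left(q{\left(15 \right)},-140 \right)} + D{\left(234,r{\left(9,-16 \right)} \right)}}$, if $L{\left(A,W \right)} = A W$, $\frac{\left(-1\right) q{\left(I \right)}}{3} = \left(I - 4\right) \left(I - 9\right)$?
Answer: $\frac{1}{46674} \approx 2.1425 \cdot 10^{-5}$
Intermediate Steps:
$q{\left(I \right)} = - 3 \left(-9 + I\right) \left(-4 + I\right)$ ($q{\left(I \right)} = - 3 \left(I - 4\right) \left(I - 9\right) = - 3 \left(-4 + I\right) \left(-9 + I\right) = - 3 \left(-9 + I\right) \left(-4 + I\right)$)
$r{\left(F,C \right)} = F^{2}$
$D{\left(s,B \right)} = B s$
$\frac{1}{L{\left(q{\left(15 \right)},-140 \right)} + D{\left(234,r{\left(9,-16 \right)} \right)}} = \frac{1}{\left(-108 - 3 \cdot 15^{2} + 39 \cdot 15\right) \left(-140\right) + 9^{2} \cdot 234} = \frac{1}{\left(-108 - 675 + 585\right) \left(-140\right) + 81 \cdot 234} = \frac{1}{\left(-108 - 675 + 585\right) \left(-140\right) + 18954} = \frac{1}{\left(-198\right) \left(-140\right) + 18954} = \frac{1}{27720 + 18954} = \frac{1}{46674}$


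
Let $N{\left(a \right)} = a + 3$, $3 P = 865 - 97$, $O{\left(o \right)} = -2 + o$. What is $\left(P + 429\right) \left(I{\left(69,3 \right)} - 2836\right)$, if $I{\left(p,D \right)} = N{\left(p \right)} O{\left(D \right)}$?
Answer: $-1893340$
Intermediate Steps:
$P = 256$ ($P = \frac{865 - 97}{3} = \frac{1}{3} \cdot 768 = 256$)
$N{\left(a \right)} = 3 + a$
$I{\left(p,D \right)} = \left(-2 + D\right) \left(3 + p\right)$ ($I{\left(p,D \right)} = \left(3 + p\right) \left(-2 + D\right) = \left(-2 + D\right) \left(3 + p\right)$)
$\left(P + 429\right) \left(I{\left(69,3 \right)} - 2836\right) = \left(256 + 429\right) \left(\left(-2 + 3\right) \left(3 + 69\right) - 2836\right) = 685 \left(1 \cdot 72 - 2836\right) = 685 \left(72 - 2836\right) = 685 \left(-2764\right) = -1893340$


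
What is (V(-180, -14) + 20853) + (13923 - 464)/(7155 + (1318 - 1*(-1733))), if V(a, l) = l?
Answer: 212696293/10206 ≈ 20840.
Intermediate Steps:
(V(-180, -14) + 20853) + (13923 - 464)/(7155 + (1318 - 1*(-1733))) = (-14 + 20853) + (13923 - 464)/(7155 + (1318 - 1*(-1733))) = 20839 + 13459/(7155 + (1318 + 1733)) = 20839 + 13459/(7155 + 3051) = 20839 + 13459/10206 = 212696293/10206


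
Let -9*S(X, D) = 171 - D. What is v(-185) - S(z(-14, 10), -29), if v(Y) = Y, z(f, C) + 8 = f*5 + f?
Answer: -1465/9 ≈ -162.78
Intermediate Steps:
z(f, C) = -8 + 6*f (z(f, C) = -8 + (f*5 + f) = -8 + (5*f + f) = -8 + 6*f)
S(X, D) = -19 + D/9 (S(X, D) = -(171 - D)/9 = -19 + D/9)
v(-185) - S(z(-14, 10), -29) = -185 - (-19 + (⅑)*(-29)) = -185 - (-19 - 29/9) = -185 - 1*(-200/9) = -185 + 200/9 = -1465/9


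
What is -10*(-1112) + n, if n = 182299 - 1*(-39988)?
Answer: 233407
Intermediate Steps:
n = 222287 (n = 182299 + 39988 = 222287)
-10*(-1112) + n = -10*(-1112) + 222287 = 11120 + 222287 = 233407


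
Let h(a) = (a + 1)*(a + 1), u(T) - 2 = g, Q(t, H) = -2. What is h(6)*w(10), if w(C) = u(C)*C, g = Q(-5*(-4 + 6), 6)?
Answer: 0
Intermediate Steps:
g = -2
u(T) = 0 (u(T) = 2 - 2 = 0)
h(a) = (1 + a)**2 (h(a) = (1 + a)*(1 + a) = (1 + a)**2)
w(C) = 0 (w(C) = 0*C = 0)
h(6)*w(10) = (1 + 6)**2*0 = 7**2*0 = 49*0 = 0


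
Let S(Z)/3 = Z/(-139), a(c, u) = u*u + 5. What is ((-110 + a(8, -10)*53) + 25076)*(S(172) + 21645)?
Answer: 91841491809/139 ≈ 6.6073e+8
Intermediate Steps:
a(c, u) = 5 + u² (a(c, u) = u² + 5 = 5 + u²)
S(Z) = -3*Z/139 (S(Z) = 3*(Z/(-139)) = 3*(Z*(-1/139)) = 3*(-Z/139) = -3*Z/139)
((-110 + a(8, -10)*53) + 25076)*(S(172) + 21645) = ((-110 + (5 + (-10)²)*53) + 25076)*(-3/139*172 + 21645) = ((-110 + (5 + 100)*53) + 25076)*(-516/139 + 21645) = ((-110 + 105*53) + 25076)*(3008139/139) = ((-110 + 5565) + 25076)*(3008139/139) = (5455 + 25076)*(3008139/139) = 30531*(3008139/139) = 91841491809/139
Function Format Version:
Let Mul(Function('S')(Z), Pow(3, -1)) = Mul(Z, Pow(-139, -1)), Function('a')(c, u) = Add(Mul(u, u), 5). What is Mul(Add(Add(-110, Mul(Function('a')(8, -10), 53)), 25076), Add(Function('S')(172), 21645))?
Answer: Rational(91841491809, 139) ≈ 6.6073e+8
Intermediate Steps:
Function('a')(c, u) = Add(5, Pow(u, 2)) (Function('a')(c, u) = Add(Pow(u, 2), 5) = Add(5, Pow(u, 2)))
Function('S')(Z) = Mul(Rational(-3, 139), Z) (Function('S')(Z) = Mul(3, Mul(Z, Pow(-139, -1))) = Mul(3, Mul(Z, Rational(-1, 139))) = Mul(3, Mul(Rational(-1, 139), Z)) = Mul(Rational(-3, 139), Z))
Mul(Add(Add(-110, Mul(Function('a')(8, -10), 53)), 25076), Add(Function('S')(172), 21645)) = Mul(Add(Add(-110, Mul(Add(5, Pow(-10, 2)), 53)), 25076), Add(Mul(Rational(-3, 139), 172), 21645)) = Mul(Add(Add(-110, Mul(Add(5, 100), 53)), 25076), Add(Rational(-516, 139), 21645)) = Mul(Add(Add(-110, Mul(105, 53)), 25076), Rational(3008139, 139)) = Mul(Add(Add(-110, 5565), 25076), Rational(3008139, 139)) = Mul(Add(5455, 25076), Rational(3008139, 139)) = Mul(30531, Rational(3008139, 139)) = Rational(91841491809, 139)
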